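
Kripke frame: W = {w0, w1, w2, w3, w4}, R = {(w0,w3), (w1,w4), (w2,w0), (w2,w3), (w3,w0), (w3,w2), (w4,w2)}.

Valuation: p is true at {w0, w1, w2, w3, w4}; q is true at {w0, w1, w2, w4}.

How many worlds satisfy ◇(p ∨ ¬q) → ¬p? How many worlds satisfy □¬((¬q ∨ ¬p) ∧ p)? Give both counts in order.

0 and 3

For ◇(p ∨ ¬q) → ¬p:
w0: ◇(p ∨ ¬q) is T, ¬p is F. ✗
w1: ◇(p ∨ ¬q) is T, ¬p is F. ✗
w2: ◇(p ∨ ¬q) is T, ¬p is F. ✗
w3: ◇(p ∨ ¬q) is T, ¬p is F. ✗
w4: ◇(p ∨ ¬q) is T, ¬p is F. ✗
— 0 worlds.
For □¬((¬q ∨ ¬p) ∧ p):
w0: successors {w3}; ¬((¬q ∨ ¬p) ∧ p) there: w3:F. ✗
w1: successors {w4}; ¬((¬q ∨ ¬p) ∧ p) there: w4:T. ✓
w2: successors {w0, w3}; ¬((¬q ∨ ¬p) ∧ p) there: w0:T, w3:F. ✗
w3: successors {w0, w2}; ¬((¬q ∨ ¬p) ∧ p) there: w0:T, w2:T. ✓
w4: successors {w2}; ¬((¬q ∨ ¬p) ∧ p) there: w2:T. ✓
— 3 worlds.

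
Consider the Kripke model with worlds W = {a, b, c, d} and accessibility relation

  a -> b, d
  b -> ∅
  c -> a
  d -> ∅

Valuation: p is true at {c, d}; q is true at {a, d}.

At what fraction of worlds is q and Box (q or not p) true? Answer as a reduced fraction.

a: q is T, Box (q or not p) is T. ✓
b: q is F, Box (q or not p) is T. ✗
c: q is F, Box (q or not p) is T. ✗
d: q is T, Box (q or not p) is T. ✓
That's 2 of 4 worlds, so 2/4 = 1/2.

1/2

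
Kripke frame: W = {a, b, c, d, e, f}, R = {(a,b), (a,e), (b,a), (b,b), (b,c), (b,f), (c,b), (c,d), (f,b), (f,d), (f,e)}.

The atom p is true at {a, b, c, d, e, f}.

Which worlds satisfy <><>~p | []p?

a: <><>~p is F, []p is T. ✓
b: <><>~p is F, []p is T. ✓
c: <><>~p is F, []p is T. ✓
d: <><>~p is F, []p is T. ✓
e: <><>~p is F, []p is T. ✓
f: <><>~p is F, []p is T. ✓

{a, b, c, d, e, f}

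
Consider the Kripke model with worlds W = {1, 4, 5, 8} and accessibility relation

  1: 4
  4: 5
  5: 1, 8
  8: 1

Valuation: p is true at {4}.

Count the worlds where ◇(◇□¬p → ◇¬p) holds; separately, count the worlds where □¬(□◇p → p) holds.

3 and 0

For ◇(◇□¬p → ◇¬p):
1: successors {4}; ◇□¬p → ◇¬p there: 4:T. ✓
4: successors {5}; ◇□¬p → ◇¬p there: 5:T. ✓
5: successors {1, 8}; ◇□¬p → ◇¬p there: 1:F, 8:T. ✓
8: successors {1}; ◇□¬p → ◇¬p there: 1:F. ✗
— 3 worlds.
For □¬(□◇p → p):
1: successors {4}; ¬(□◇p → p) there: 4:F. ✗
4: successors {5}; ¬(□◇p → p) there: 5:F. ✗
5: successors {1, 8}; ¬(□◇p → p) there: 1:F, 8:T. ✗
8: successors {1}; ¬(□◇p → p) there: 1:F. ✗
— 0 worlds.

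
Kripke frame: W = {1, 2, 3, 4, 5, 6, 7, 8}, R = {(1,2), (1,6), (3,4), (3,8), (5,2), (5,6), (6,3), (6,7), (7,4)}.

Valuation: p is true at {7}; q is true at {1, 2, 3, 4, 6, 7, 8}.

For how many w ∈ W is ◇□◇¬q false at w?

1: successors {2, 6}; □◇¬q there: 2:T, 6:F. ✓
2: no successors, so ◇□◇¬q fails. ✗
3: successors {4, 8}; □◇¬q there: 4:T, 8:T. ✓
4: no successors, so ◇□◇¬q fails. ✗
5: successors {2, 6}; □◇¬q there: 2:T, 6:F. ✓
6: successors {3, 7}; □◇¬q there: 3:F, 7:F. ✗
7: successors {4}; □◇¬q there: 4:T. ✓
8: no successors, so ◇□◇¬q fails. ✗
Satisfying worlds: {1, 3, 5, 7}.
So ◇□◇¬q fails at the other 4 worlds.

4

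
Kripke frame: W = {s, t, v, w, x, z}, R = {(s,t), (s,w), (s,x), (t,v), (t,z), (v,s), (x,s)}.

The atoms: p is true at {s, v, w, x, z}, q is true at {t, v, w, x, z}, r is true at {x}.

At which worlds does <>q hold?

s: successors {t, w, x}; q there: t:T, w:T, x:T. ✓
t: successors {v, z}; q there: v:T, z:T. ✓
v: successors {s}; q there: s:F. ✗
w: no successors, so <>q fails. ✗
x: successors {s}; q there: s:F. ✗
z: no successors, so <>q fails. ✗

{s, t}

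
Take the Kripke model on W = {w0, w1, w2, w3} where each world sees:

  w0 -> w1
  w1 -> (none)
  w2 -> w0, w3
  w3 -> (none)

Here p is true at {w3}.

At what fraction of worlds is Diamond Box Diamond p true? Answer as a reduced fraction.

w0: successors {w1}; Box Diamond p there: w1:T. ✓
w1: no successors, so Diamond Box Diamond p fails. ✗
w2: successors {w0, w3}; Box Diamond p there: w0:F, w3:T. ✓
w3: no successors, so Diamond Box Diamond p fails. ✗
That's 2 of 4 worlds, so 2/4 = 1/2.

1/2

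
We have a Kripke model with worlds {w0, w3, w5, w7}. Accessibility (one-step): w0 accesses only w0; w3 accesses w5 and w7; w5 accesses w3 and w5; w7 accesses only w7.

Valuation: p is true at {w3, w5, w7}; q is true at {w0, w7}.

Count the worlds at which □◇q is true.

2

w0: successors {w0}; ◇q there: w0:T. ✓
w3: successors {w5, w7}; ◇q there: w5:F, w7:T. ✗
w5: successors {w3, w5}; ◇q there: w3:T, w5:F. ✗
w7: successors {w7}; ◇q there: w7:T. ✓
Satisfying worlds: {w0, w7}.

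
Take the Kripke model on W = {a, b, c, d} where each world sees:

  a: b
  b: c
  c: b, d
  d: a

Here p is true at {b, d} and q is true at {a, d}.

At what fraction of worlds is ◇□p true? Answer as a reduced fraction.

1/2

a: successors {b}; □p there: b:F. ✗
b: successors {c}; □p there: c:T. ✓
c: successors {b, d}; □p there: b:F, d:F. ✗
d: successors {a}; □p there: a:T. ✓
That's 2 of 4 worlds, so 2/4 = 1/2.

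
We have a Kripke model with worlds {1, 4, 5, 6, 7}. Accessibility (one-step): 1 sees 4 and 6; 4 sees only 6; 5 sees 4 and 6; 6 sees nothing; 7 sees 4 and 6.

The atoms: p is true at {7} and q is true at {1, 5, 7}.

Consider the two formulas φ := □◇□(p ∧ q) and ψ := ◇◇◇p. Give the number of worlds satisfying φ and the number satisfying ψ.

For □◇□(p ∧ q):
1: successors {4, 6}; ◇□(p ∧ q) there: 4:T, 6:F. ✗
4: successors {6}; ◇□(p ∧ q) there: 6:F. ✗
5: successors {4, 6}; ◇□(p ∧ q) there: 4:T, 6:F. ✗
6: no successors, so □◇□(p ∧ q) holds vacuously. ✓
7: successors {4, 6}; ◇□(p ∧ q) there: 4:T, 6:F. ✗
— 1 world.
For ◇◇◇p:
1: successors {4, 6}; ◇◇p there: 4:F, 6:F. ✗
4: successors {6}; ◇◇p there: 6:F. ✗
5: successors {4, 6}; ◇◇p there: 4:F, 6:F. ✗
6: no successors, so ◇◇◇p fails. ✗
7: successors {4, 6}; ◇◇p there: 4:F, 6:F. ✗
— 0 worlds.

1 and 0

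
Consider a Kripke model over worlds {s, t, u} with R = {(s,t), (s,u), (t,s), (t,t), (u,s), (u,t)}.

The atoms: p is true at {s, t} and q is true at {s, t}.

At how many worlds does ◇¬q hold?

1

s: successors {t, u}; ¬q there: t:F, u:T. ✓
t: successors {s, t}; ¬q there: s:F, t:F. ✗
u: successors {s, t}; ¬q there: s:F, t:F. ✗
Satisfying worlds: {s}.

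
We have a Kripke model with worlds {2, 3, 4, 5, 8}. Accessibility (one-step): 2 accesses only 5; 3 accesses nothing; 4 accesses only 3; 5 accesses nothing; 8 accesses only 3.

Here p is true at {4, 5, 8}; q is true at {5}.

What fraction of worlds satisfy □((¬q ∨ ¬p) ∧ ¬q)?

2: successors {5}; (¬q ∨ ¬p) ∧ ¬q there: 5:F. ✗
3: no successors, so □((¬q ∨ ¬p) ∧ ¬q) holds vacuously. ✓
4: successors {3}; (¬q ∨ ¬p) ∧ ¬q there: 3:T. ✓
5: no successors, so □((¬q ∨ ¬p) ∧ ¬q) holds vacuously. ✓
8: successors {3}; (¬q ∨ ¬p) ∧ ¬q there: 3:T. ✓
That's 4 of 5 worlds, so 4/5.

4/5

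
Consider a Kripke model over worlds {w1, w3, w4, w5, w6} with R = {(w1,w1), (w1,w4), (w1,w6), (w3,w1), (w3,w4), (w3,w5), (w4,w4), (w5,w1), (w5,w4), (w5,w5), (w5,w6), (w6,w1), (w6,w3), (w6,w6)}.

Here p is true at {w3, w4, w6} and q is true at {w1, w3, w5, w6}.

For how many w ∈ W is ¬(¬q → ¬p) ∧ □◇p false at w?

w1: ¬(¬q → ¬p) is F, □◇p is T. ✗
w3: ¬(¬q → ¬p) is F, □◇p is T. ✗
w4: ¬(¬q → ¬p) is T, □◇p is T. ✓
w5: ¬(¬q → ¬p) is F, □◇p is T. ✗
w6: ¬(¬q → ¬p) is F, □◇p is T. ✗
Satisfying worlds: {w4}.
So ¬(¬q → ¬p) ∧ □◇p fails at the other 4 worlds.

4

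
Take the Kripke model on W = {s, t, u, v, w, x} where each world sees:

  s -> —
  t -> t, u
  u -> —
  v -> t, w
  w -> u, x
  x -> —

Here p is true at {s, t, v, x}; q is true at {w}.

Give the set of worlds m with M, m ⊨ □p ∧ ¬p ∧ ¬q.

{u}

s: □p is T, ¬p ∧ ¬q is F. ✗
t: □p is F, ¬p ∧ ¬q is F. ✗
u: □p is T, ¬p ∧ ¬q is T. ✓
v: □p is F, ¬p ∧ ¬q is F. ✗
w: □p is F, ¬p ∧ ¬q is F. ✗
x: □p is T, ¬p ∧ ¬q is F. ✗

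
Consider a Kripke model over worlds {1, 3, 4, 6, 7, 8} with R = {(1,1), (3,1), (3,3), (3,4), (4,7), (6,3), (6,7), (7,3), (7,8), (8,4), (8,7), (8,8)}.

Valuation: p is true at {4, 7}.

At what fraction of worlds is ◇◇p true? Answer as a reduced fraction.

2/3

1: successors {1}; ◇p there: 1:F. ✗
3: successors {1, 3, 4}; ◇p there: 1:F, 3:T, 4:T. ✓
4: successors {7}; ◇p there: 7:F. ✗
6: successors {3, 7}; ◇p there: 3:T, 7:F. ✓
7: successors {3, 8}; ◇p there: 3:T, 8:T. ✓
8: successors {4, 7, 8}; ◇p there: 4:T, 7:F, 8:T. ✓
That's 4 of 6 worlds, so 4/6 = 2/3.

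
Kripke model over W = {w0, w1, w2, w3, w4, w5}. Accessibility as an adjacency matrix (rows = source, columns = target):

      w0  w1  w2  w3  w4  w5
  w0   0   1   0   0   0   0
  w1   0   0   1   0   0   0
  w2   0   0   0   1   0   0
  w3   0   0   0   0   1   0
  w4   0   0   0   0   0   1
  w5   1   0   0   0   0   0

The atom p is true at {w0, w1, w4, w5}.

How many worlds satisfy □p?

w0: successors {w1}; p there: w1:T. ✓
w1: successors {w2}; p there: w2:F. ✗
w2: successors {w3}; p there: w3:F. ✗
w3: successors {w4}; p there: w4:T. ✓
w4: successors {w5}; p there: w5:T. ✓
w5: successors {w0}; p there: w0:T. ✓
Satisfying worlds: {w0, w3, w4, w5}.

4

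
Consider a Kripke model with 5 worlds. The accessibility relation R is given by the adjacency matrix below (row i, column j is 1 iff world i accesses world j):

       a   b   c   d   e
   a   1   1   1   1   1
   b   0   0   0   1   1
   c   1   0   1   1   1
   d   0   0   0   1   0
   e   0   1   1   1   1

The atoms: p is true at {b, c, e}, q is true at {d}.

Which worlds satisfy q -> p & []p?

{a, b, c, e}

a: q is F, p & []p is F. ✓
b: q is F, p & []p is F. ✓
c: q is F, p & []p is F. ✓
d: q is T, p & []p is F. ✗
e: q is F, p & []p is F. ✓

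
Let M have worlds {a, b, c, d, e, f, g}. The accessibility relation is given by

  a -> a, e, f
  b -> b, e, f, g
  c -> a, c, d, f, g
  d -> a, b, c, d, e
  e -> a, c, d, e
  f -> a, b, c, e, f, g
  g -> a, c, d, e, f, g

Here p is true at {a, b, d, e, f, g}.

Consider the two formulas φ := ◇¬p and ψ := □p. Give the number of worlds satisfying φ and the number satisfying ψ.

5 and 2

For ◇¬p:
a: successors {a, e, f}; ¬p there: a:F, e:F, f:F. ✗
b: successors {b, e, f, g}; ¬p there: b:F, e:F, f:F, g:F. ✗
c: successors {a, c, d, f, g}; ¬p there: a:F, c:T, d:F, f:F, g:F. ✓
d: successors {a, b, c, d, e}; ¬p there: a:F, b:F, c:T, d:F, e:F. ✓
e: successors {a, c, d, e}; ¬p there: a:F, c:T, d:F, e:F. ✓
f: successors {a, b, c, e, f, g}; ¬p there: a:F, b:F, c:T, e:F, f:F, g:F. ✓
g: successors {a, c, d, e, f, g}; ¬p there: a:F, c:T, d:F, e:F, f:F, g:F. ✓
— 5 worlds.
For □p:
a: successors {a, e, f}; p there: a:T, e:T, f:T. ✓
b: successors {b, e, f, g}; p there: b:T, e:T, f:T, g:T. ✓
c: successors {a, c, d, f, g}; p there: a:T, c:F, d:T, f:T, g:T. ✗
d: successors {a, b, c, d, e}; p there: a:T, b:T, c:F, d:T, e:T. ✗
e: successors {a, c, d, e}; p there: a:T, c:F, d:T, e:T. ✗
f: successors {a, b, c, e, f, g}; p there: a:T, b:T, c:F, e:T, f:T, g:T. ✗
g: successors {a, c, d, e, f, g}; p there: a:T, c:F, d:T, e:T, f:T, g:T. ✗
— 2 worlds.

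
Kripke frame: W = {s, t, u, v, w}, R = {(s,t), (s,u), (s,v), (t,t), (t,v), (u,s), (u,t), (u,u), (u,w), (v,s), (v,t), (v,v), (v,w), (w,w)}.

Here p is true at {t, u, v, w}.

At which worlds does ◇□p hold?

s: successors {t, u, v}; □p there: t:T, u:F, v:F. ✓
t: successors {t, v}; □p there: t:T, v:F. ✓
u: successors {s, t, u, w}; □p there: s:T, t:T, u:F, w:T. ✓
v: successors {s, t, v, w}; □p there: s:T, t:T, v:F, w:T. ✓
w: successors {w}; □p there: w:T. ✓

{s, t, u, v, w}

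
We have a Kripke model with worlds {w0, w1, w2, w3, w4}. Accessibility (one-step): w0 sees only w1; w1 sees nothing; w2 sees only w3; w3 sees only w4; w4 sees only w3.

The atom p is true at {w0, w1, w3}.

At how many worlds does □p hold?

4

w0: successors {w1}; p there: w1:T. ✓
w1: no successors, so □p holds vacuously. ✓
w2: successors {w3}; p there: w3:T. ✓
w3: successors {w4}; p there: w4:F. ✗
w4: successors {w3}; p there: w3:T. ✓
Satisfying worlds: {w0, w1, w2, w4}.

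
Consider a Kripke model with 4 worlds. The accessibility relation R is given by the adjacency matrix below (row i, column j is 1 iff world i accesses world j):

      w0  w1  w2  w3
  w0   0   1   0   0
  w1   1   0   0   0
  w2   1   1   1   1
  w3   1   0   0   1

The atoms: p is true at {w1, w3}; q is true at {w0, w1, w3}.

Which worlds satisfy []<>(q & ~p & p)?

∅

w0: successors {w1}; <>(q & ~p & p) there: w1:F. ✗
w1: successors {w0}; <>(q & ~p & p) there: w0:F. ✗
w2: successors {w0, w1, w2, w3}; <>(q & ~p & p) there: w0:F, w1:F, w2:F, w3:F. ✗
w3: successors {w0, w3}; <>(q & ~p & p) there: w0:F, w3:F. ✗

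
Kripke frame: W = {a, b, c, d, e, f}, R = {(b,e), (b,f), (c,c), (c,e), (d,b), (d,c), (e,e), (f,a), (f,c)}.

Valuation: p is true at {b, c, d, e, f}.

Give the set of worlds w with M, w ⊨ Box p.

a: no successors, so Box p holds vacuously. ✓
b: successors {e, f}; p there: e:T, f:T. ✓
c: successors {c, e}; p there: c:T, e:T. ✓
d: successors {b, c}; p there: b:T, c:T. ✓
e: successors {e}; p there: e:T. ✓
f: successors {a, c}; p there: a:F, c:T. ✗

{a, b, c, d, e}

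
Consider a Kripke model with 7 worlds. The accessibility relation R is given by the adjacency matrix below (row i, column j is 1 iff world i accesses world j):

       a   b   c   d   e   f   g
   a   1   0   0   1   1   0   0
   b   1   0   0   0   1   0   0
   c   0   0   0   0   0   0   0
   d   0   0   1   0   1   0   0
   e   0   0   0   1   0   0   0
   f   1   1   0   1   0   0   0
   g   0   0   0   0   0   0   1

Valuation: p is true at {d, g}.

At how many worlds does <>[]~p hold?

a: successors {a, d, e}; []~p there: a:F, d:T, e:F. ✓
b: successors {a, e}; []~p there: a:F, e:F. ✗
c: no successors, so <>[]~p fails. ✗
d: successors {c, e}; []~p there: c:T, e:F. ✓
e: successors {d}; []~p there: d:T. ✓
f: successors {a, b, d}; []~p there: a:F, b:T, d:T. ✓
g: successors {g}; []~p there: g:F. ✗
Satisfying worlds: {a, d, e, f}.

4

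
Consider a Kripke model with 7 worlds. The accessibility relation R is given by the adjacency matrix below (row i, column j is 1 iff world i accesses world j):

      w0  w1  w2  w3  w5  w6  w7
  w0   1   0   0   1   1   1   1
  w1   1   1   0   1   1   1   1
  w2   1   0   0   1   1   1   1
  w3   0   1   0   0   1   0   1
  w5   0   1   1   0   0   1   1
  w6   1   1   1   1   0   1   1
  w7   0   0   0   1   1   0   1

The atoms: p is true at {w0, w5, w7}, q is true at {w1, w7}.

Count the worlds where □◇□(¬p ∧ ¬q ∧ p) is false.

w0: successors {w0, w3, w5, w6, w7}; ◇□(¬p ∧ ¬q ∧ p) there: w0:F, w3:F, w5:F, w6:F, w7:F. ✗
w1: successors {w0, w1, w3, w5, w6, w7}; ◇□(¬p ∧ ¬q ∧ p) there: w0:F, w1:F, w3:F, w5:F, w6:F, w7:F. ✗
w2: successors {w0, w3, w5, w6, w7}; ◇□(¬p ∧ ¬q ∧ p) there: w0:F, w3:F, w5:F, w6:F, w7:F. ✗
w3: successors {w1, w5, w7}; ◇□(¬p ∧ ¬q ∧ p) there: w1:F, w5:F, w7:F. ✗
w5: successors {w1, w2, w6, w7}; ◇□(¬p ∧ ¬q ∧ p) there: w1:F, w2:F, w6:F, w7:F. ✗
w6: successors {w0, w1, w2, w3, w6, w7}; ◇□(¬p ∧ ¬q ∧ p) there: w0:F, w1:F, w2:F, w3:F, w6:F, w7:F. ✗
w7: successors {w3, w5, w7}; ◇□(¬p ∧ ¬q ∧ p) there: w3:F, w5:F, w7:F. ✗
Satisfying worlds: ∅.
So □◇□(¬p ∧ ¬q ∧ p) fails at the other 7 worlds.

7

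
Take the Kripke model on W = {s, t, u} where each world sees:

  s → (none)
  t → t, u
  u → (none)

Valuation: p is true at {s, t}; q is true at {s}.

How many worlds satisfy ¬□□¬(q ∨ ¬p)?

s: □□¬(q ∨ ¬p) is T. ✗
t: □□¬(q ∨ ¬p) is F. ✓
u: □□¬(q ∨ ¬p) is T. ✗
Satisfying worlds: {t}.

1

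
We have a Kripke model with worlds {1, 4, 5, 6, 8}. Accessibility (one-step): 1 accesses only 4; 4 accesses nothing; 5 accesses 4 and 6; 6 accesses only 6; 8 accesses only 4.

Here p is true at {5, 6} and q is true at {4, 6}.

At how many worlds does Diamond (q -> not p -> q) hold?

4

1: successors {4}; q -> not p -> q there: 4:T. ✓
4: no successors, so Diamond (q -> not p -> q) fails. ✗
5: successors {4, 6}; q -> not p -> q there: 4:T, 6:T. ✓
6: successors {6}; q -> not p -> q there: 6:T. ✓
8: successors {4}; q -> not p -> q there: 4:T. ✓
Satisfying worlds: {1, 5, 6, 8}.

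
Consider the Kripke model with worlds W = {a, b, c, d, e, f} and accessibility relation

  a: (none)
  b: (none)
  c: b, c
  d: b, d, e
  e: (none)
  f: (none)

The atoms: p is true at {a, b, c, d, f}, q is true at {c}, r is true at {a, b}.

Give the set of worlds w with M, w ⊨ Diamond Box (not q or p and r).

a: no successors, so Diamond Box (not q or p and r) fails. ✗
b: no successors, so Diamond Box (not q or p and r) fails. ✗
c: successors {b, c}; Box (not q or p and r) there: b:T, c:F. ✓
d: successors {b, d, e}; Box (not q or p and r) there: b:T, d:T, e:T. ✓
e: no successors, so Diamond Box (not q or p and r) fails. ✗
f: no successors, so Diamond Box (not q or p and r) fails. ✗

{c, d}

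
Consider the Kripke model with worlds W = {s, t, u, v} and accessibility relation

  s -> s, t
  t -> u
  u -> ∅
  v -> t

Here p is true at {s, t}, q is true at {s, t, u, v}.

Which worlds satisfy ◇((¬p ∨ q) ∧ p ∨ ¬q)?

s: successors {s, t}; (¬p ∨ q) ∧ p ∨ ¬q there: s:T, t:T. ✓
t: successors {u}; (¬p ∨ q) ∧ p ∨ ¬q there: u:F. ✗
u: no successors, so ◇((¬p ∨ q) ∧ p ∨ ¬q) fails. ✗
v: successors {t}; (¬p ∨ q) ∧ p ∨ ¬q there: t:T. ✓

{s, v}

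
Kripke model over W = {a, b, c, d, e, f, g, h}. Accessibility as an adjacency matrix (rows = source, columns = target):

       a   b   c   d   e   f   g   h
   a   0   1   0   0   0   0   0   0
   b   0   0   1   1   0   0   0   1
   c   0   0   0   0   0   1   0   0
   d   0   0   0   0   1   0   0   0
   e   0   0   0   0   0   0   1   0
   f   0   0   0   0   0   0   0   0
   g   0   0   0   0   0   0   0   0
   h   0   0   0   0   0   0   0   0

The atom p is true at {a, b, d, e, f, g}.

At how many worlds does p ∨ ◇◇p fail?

2

a: p is T, ◇◇p is T. ✓
b: p is T, ◇◇p is T. ✓
c: p is F, ◇◇p is F. ✗
d: p is T, ◇◇p is T. ✓
e: p is T, ◇◇p is F. ✓
f: p is T, ◇◇p is F. ✓
g: p is T, ◇◇p is F. ✓
h: p is F, ◇◇p is F. ✗
Satisfying worlds: {a, b, d, e, f, g}.
So p ∨ ◇◇p fails at the other 2 worlds.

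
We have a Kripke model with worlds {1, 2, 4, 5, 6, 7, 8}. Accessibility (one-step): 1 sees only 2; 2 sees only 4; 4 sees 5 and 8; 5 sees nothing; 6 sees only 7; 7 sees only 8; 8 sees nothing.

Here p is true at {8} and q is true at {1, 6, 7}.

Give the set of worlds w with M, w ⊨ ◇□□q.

1: successors {2}; □□q there: 2:F. ✗
2: successors {4}; □□q there: 4:T. ✓
4: successors {5, 8}; □□q there: 5:T, 8:T. ✓
5: no successors, so ◇□□q fails. ✗
6: successors {7}; □□q there: 7:T. ✓
7: successors {8}; □□q there: 8:T. ✓
8: no successors, so ◇□□q fails. ✗

{2, 4, 6, 7}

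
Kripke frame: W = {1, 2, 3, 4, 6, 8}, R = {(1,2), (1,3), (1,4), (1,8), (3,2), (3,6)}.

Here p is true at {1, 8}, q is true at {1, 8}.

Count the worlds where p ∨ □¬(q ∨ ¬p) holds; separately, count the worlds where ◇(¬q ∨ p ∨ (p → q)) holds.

5 and 2

For p ∨ □¬(q ∨ ¬p):
1: p is T, □¬(q ∨ ¬p) is F. ✓
2: p is F, □¬(q ∨ ¬p) is T. ✓
3: p is F, □¬(q ∨ ¬p) is F. ✗
4: p is F, □¬(q ∨ ¬p) is T. ✓
6: p is F, □¬(q ∨ ¬p) is T. ✓
8: p is T, □¬(q ∨ ¬p) is T. ✓
— 5 worlds.
For ◇(¬q ∨ p ∨ (p → q)):
1: successors {2, 3, 4, 8}; ¬q ∨ p ∨ (p → q) there: 2:T, 3:T, 4:T, 8:T. ✓
2: no successors, so ◇(¬q ∨ p ∨ (p → q)) fails. ✗
3: successors {2, 6}; ¬q ∨ p ∨ (p → q) there: 2:T, 6:T. ✓
4: no successors, so ◇(¬q ∨ p ∨ (p → q)) fails. ✗
6: no successors, so ◇(¬q ∨ p ∨ (p → q)) fails. ✗
8: no successors, so ◇(¬q ∨ p ∨ (p → q)) fails. ✗
— 2 worlds.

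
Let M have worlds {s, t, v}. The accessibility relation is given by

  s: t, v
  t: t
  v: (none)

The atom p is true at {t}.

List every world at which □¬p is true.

{v}

s: successors {t, v}; ¬p there: t:F, v:T. ✗
t: successors {t}; ¬p there: t:F. ✗
v: no successors, so □¬p holds vacuously. ✓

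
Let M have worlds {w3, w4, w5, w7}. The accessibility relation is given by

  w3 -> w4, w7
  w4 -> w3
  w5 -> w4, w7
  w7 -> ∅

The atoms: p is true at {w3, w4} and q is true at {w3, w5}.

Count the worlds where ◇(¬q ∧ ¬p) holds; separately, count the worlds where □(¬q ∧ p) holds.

2 and 1

For ◇(¬q ∧ ¬p):
w3: successors {w4, w7}; ¬q ∧ ¬p there: w4:F, w7:T. ✓
w4: successors {w3}; ¬q ∧ ¬p there: w3:F. ✗
w5: successors {w4, w7}; ¬q ∧ ¬p there: w4:F, w7:T. ✓
w7: no successors, so ◇(¬q ∧ ¬p) fails. ✗
— 2 worlds.
For □(¬q ∧ p):
w3: successors {w4, w7}; ¬q ∧ p there: w4:T, w7:F. ✗
w4: successors {w3}; ¬q ∧ p there: w3:F. ✗
w5: successors {w4, w7}; ¬q ∧ p there: w4:T, w7:F. ✗
w7: no successors, so □(¬q ∧ p) holds vacuously. ✓
— 1 world.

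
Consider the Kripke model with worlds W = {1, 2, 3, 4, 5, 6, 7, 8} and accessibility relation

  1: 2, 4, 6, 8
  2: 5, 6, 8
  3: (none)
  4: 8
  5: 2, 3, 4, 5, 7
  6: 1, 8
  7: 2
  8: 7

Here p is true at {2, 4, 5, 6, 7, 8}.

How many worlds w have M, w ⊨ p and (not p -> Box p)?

6

1: p is F, not p -> Box p is T. ✗
2: p is T, not p -> Box p is T. ✓
3: p is F, not p -> Box p is T. ✗
4: p is T, not p -> Box p is T. ✓
5: p is T, not p -> Box p is T. ✓
6: p is T, not p -> Box p is T. ✓
7: p is T, not p -> Box p is T. ✓
8: p is T, not p -> Box p is T. ✓
Satisfying worlds: {2, 4, 5, 6, 7, 8}.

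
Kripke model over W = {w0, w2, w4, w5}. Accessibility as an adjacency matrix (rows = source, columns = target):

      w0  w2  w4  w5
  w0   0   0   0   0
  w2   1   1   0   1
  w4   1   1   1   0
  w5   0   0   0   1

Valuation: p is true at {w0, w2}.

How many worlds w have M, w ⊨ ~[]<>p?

w0: []<>p is T. ✗
w2: []<>p is F. ✓
w4: []<>p is F. ✓
w5: []<>p is F. ✓
Satisfying worlds: {w2, w4, w5}.

3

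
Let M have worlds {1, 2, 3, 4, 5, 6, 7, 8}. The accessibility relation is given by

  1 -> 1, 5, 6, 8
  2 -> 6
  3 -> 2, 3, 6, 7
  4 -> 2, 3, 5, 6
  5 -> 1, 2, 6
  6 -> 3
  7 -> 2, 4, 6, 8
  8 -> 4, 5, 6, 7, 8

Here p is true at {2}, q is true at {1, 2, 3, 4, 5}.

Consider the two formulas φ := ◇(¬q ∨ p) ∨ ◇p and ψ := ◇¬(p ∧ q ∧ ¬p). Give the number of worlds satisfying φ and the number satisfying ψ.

7 and 8

For ◇(¬q ∨ p) ∨ ◇p:
1: ◇(¬q ∨ p) is T, ◇p is F. ✓
2: ◇(¬q ∨ p) is T, ◇p is F. ✓
3: ◇(¬q ∨ p) is T, ◇p is T. ✓
4: ◇(¬q ∨ p) is T, ◇p is T. ✓
5: ◇(¬q ∨ p) is T, ◇p is T. ✓
6: ◇(¬q ∨ p) is F, ◇p is F. ✗
7: ◇(¬q ∨ p) is T, ◇p is T. ✓
8: ◇(¬q ∨ p) is T, ◇p is F. ✓
— 7 worlds.
For ◇¬(p ∧ q ∧ ¬p):
1: successors {1, 5, 6, 8}; ¬(p ∧ q ∧ ¬p) there: 1:T, 5:T, 6:T, 8:T. ✓
2: successors {6}; ¬(p ∧ q ∧ ¬p) there: 6:T. ✓
3: successors {2, 3, 6, 7}; ¬(p ∧ q ∧ ¬p) there: 2:T, 3:T, 6:T, 7:T. ✓
4: successors {2, 3, 5, 6}; ¬(p ∧ q ∧ ¬p) there: 2:T, 3:T, 5:T, 6:T. ✓
5: successors {1, 2, 6}; ¬(p ∧ q ∧ ¬p) there: 1:T, 2:T, 6:T. ✓
6: successors {3}; ¬(p ∧ q ∧ ¬p) there: 3:T. ✓
7: successors {2, 4, 6, 8}; ¬(p ∧ q ∧ ¬p) there: 2:T, 4:T, 6:T, 8:T. ✓
8: successors {4, 5, 6, 7, 8}; ¬(p ∧ q ∧ ¬p) there: 4:T, 5:T, 6:T, 7:T, 8:T. ✓
— 8 worlds.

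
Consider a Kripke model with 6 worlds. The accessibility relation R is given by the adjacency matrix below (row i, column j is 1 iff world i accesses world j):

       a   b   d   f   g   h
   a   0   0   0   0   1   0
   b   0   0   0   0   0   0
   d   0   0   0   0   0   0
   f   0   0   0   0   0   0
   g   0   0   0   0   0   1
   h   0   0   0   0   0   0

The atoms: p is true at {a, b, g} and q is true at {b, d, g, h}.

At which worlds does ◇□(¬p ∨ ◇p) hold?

a: successors {g}; □(¬p ∨ ◇p) there: g:T. ✓
b: no successors, so ◇□(¬p ∨ ◇p) fails. ✗
d: no successors, so ◇□(¬p ∨ ◇p) fails. ✗
f: no successors, so ◇□(¬p ∨ ◇p) fails. ✗
g: successors {h}; □(¬p ∨ ◇p) there: h:T. ✓
h: no successors, so ◇□(¬p ∨ ◇p) fails. ✗

{a, g}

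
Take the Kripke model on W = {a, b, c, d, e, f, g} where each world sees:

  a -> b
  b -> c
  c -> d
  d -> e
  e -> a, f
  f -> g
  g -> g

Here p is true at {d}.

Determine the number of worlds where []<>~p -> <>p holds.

a: []<>~p is T, <>p is F. ✗
b: []<>~p is F, <>p is F. ✓
c: []<>~p is T, <>p is T. ✓
d: []<>~p is T, <>p is F. ✗
e: []<>~p is T, <>p is F. ✗
f: []<>~p is T, <>p is F. ✗
g: []<>~p is T, <>p is F. ✗
Satisfying worlds: {b, c}.

2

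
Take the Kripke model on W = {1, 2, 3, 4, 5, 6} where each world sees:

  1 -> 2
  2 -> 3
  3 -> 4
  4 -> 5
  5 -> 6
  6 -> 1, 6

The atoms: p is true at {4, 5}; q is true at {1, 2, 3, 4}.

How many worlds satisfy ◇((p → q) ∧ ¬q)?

1: successors {2}; (p → q) ∧ ¬q there: 2:F. ✗
2: successors {3}; (p → q) ∧ ¬q there: 3:F. ✗
3: successors {4}; (p → q) ∧ ¬q there: 4:F. ✗
4: successors {5}; (p → q) ∧ ¬q there: 5:F. ✗
5: successors {6}; (p → q) ∧ ¬q there: 6:T. ✓
6: successors {1, 6}; (p → q) ∧ ¬q there: 1:F, 6:T. ✓
Satisfying worlds: {5, 6}.

2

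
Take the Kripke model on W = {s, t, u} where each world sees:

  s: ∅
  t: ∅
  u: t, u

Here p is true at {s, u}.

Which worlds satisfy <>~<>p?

{u}

s: no successors, so <>~<>p fails. ✗
t: no successors, so <>~<>p fails. ✗
u: successors {t, u}; ~<>p there: t:T, u:F. ✓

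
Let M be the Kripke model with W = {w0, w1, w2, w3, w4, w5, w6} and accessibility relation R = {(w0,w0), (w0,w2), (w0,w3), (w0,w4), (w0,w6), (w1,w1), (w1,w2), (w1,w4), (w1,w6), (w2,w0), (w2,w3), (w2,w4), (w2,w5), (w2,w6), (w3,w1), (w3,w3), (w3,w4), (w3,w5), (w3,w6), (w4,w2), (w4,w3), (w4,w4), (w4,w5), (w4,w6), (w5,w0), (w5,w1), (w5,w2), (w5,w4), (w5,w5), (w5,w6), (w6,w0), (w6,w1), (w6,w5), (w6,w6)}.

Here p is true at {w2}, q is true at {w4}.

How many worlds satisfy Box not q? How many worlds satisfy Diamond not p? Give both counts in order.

1 and 7

For Box not q:
w0: successors {w0, w2, w3, w4, w6}; not q there: w0:T, w2:T, w3:T, w4:F, w6:T. ✗
w1: successors {w1, w2, w4, w6}; not q there: w1:T, w2:T, w4:F, w6:T. ✗
w2: successors {w0, w3, w4, w5, w6}; not q there: w0:T, w3:T, w4:F, w5:T, w6:T. ✗
w3: successors {w1, w3, w4, w5, w6}; not q there: w1:T, w3:T, w4:F, w5:T, w6:T. ✗
w4: successors {w2, w3, w4, w5, w6}; not q there: w2:T, w3:T, w4:F, w5:T, w6:T. ✗
w5: successors {w0, w1, w2, w4, w5, w6}; not q there: w0:T, w1:T, w2:T, w4:F, w5:T, w6:T. ✗
w6: successors {w0, w1, w5, w6}; not q there: w0:T, w1:T, w5:T, w6:T. ✓
— 1 world.
For Diamond not p:
w0: successors {w0, w2, w3, w4, w6}; not p there: w0:T, w2:F, w3:T, w4:T, w6:T. ✓
w1: successors {w1, w2, w4, w6}; not p there: w1:T, w2:F, w4:T, w6:T. ✓
w2: successors {w0, w3, w4, w5, w6}; not p there: w0:T, w3:T, w4:T, w5:T, w6:T. ✓
w3: successors {w1, w3, w4, w5, w6}; not p there: w1:T, w3:T, w4:T, w5:T, w6:T. ✓
w4: successors {w2, w3, w4, w5, w6}; not p there: w2:F, w3:T, w4:T, w5:T, w6:T. ✓
w5: successors {w0, w1, w2, w4, w5, w6}; not p there: w0:T, w1:T, w2:F, w4:T, w5:T, w6:T. ✓
w6: successors {w0, w1, w5, w6}; not p there: w0:T, w1:T, w5:T, w6:T. ✓
— 7 worlds.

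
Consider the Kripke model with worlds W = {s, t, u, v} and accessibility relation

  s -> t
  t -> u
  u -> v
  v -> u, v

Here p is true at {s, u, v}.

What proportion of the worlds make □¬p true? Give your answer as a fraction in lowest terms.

1/4

s: successors {t}; ¬p there: t:T. ✓
t: successors {u}; ¬p there: u:F. ✗
u: successors {v}; ¬p there: v:F. ✗
v: successors {u, v}; ¬p there: u:F, v:F. ✗
That's 1 of 4 worlds, so 1/4.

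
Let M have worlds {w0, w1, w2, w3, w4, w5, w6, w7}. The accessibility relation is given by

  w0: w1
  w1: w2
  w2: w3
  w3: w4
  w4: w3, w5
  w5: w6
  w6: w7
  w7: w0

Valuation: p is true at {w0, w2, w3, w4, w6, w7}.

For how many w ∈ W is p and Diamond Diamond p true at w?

w0: p is T, Diamond Diamond p is T. ✓
w1: p is F, Diamond Diamond p is T. ✗
w2: p is T, Diamond Diamond p is T. ✓
w3: p is T, Diamond Diamond p is T. ✓
w4: p is T, Diamond Diamond p is T. ✓
w5: p is F, Diamond Diamond p is T. ✗
w6: p is T, Diamond Diamond p is T. ✓
w7: p is T, Diamond Diamond p is F. ✗
Satisfying worlds: {w0, w2, w3, w4, w6}.

5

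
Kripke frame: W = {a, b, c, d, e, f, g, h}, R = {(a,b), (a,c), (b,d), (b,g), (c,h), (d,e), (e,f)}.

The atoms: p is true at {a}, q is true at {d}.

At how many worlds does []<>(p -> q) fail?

3

a: successors {b, c}; <>(p -> q) there: b:T, c:T. ✓
b: successors {d, g}; <>(p -> q) there: d:T, g:F. ✗
c: successors {h}; <>(p -> q) there: h:F. ✗
d: successors {e}; <>(p -> q) there: e:T. ✓
e: successors {f}; <>(p -> q) there: f:F. ✗
f: no successors, so []<>(p -> q) holds vacuously. ✓
g: no successors, so []<>(p -> q) holds vacuously. ✓
h: no successors, so []<>(p -> q) holds vacuously. ✓
Satisfying worlds: {a, d, f, g, h}.
So []<>(p -> q) fails at the other 3 worlds.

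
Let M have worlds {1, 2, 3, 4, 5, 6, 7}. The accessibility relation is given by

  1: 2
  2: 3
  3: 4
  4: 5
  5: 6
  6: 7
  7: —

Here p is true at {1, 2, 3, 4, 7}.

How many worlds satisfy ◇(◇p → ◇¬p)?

3

1: successors {2}; ◇p → ◇¬p there: 2:F. ✗
2: successors {3}; ◇p → ◇¬p there: 3:F. ✗
3: successors {4}; ◇p → ◇¬p there: 4:T. ✓
4: successors {5}; ◇p → ◇¬p there: 5:T. ✓
5: successors {6}; ◇p → ◇¬p there: 6:F. ✗
6: successors {7}; ◇p → ◇¬p there: 7:T. ✓
7: no successors, so ◇(◇p → ◇¬p) fails. ✗
Satisfying worlds: {3, 4, 6}.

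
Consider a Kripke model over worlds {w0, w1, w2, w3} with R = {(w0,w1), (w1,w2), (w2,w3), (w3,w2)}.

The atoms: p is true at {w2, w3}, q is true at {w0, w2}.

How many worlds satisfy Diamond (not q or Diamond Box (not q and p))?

w0: successors {w1}; not q or Diamond Box (not q and p) there: w1:T. ✓
w1: successors {w2}; not q or Diamond Box (not q and p) there: w2:F. ✗
w2: successors {w3}; not q or Diamond Box (not q and p) there: w3:T. ✓
w3: successors {w2}; not q or Diamond Box (not q and p) there: w2:F. ✗
Satisfying worlds: {w0, w2}.

2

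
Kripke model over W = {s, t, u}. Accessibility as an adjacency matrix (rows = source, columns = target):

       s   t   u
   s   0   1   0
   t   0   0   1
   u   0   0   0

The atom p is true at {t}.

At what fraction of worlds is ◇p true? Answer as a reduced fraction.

s: successors {t}; p there: t:T. ✓
t: successors {u}; p there: u:F. ✗
u: no successors, so ◇p fails. ✗
That's 1 of 3 worlds, so 1/3.

1/3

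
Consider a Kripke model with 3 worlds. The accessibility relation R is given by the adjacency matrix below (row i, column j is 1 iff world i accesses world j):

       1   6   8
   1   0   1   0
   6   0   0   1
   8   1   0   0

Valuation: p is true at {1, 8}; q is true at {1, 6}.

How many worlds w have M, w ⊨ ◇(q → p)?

1: successors {6}; q → p there: 6:F. ✗
6: successors {8}; q → p there: 8:T. ✓
8: successors {1}; q → p there: 1:T. ✓
Satisfying worlds: {6, 8}.

2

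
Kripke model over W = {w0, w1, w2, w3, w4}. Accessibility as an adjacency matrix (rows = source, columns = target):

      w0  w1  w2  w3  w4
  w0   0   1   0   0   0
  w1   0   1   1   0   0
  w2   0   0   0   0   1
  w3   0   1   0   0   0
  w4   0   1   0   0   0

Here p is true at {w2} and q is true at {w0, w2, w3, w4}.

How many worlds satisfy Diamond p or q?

w0: Diamond p is F, q is T. ✓
w1: Diamond p is T, q is F. ✓
w2: Diamond p is F, q is T. ✓
w3: Diamond p is F, q is T. ✓
w4: Diamond p is F, q is T. ✓
Satisfying worlds: {w0, w1, w2, w3, w4}.

5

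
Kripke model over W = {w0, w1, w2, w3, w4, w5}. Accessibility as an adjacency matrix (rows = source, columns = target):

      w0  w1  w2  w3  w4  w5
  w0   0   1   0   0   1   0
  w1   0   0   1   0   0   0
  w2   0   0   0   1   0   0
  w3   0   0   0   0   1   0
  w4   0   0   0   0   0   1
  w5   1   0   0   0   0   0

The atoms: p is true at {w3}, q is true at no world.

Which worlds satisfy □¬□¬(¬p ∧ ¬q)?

{w0, w2, w3, w4, w5}

w0: successors {w1, w4}; ¬□¬(¬p ∧ ¬q) there: w1:T, w4:T. ✓
w1: successors {w2}; ¬□¬(¬p ∧ ¬q) there: w2:F. ✗
w2: successors {w3}; ¬□¬(¬p ∧ ¬q) there: w3:T. ✓
w3: successors {w4}; ¬□¬(¬p ∧ ¬q) there: w4:T. ✓
w4: successors {w5}; ¬□¬(¬p ∧ ¬q) there: w5:T. ✓
w5: successors {w0}; ¬□¬(¬p ∧ ¬q) there: w0:T. ✓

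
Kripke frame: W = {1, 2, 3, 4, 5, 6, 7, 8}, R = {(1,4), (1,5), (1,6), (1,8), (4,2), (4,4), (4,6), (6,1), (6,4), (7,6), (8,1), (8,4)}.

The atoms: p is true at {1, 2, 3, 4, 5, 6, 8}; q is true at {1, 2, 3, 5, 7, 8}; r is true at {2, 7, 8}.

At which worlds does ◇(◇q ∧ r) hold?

{1}

1: successors {4, 5, 6, 8}; ◇q ∧ r there: 4:F, 5:F, 6:F, 8:T. ✓
2: no successors, so ◇(◇q ∧ r) fails. ✗
3: no successors, so ◇(◇q ∧ r) fails. ✗
4: successors {2, 4, 6}; ◇q ∧ r there: 2:F, 4:F, 6:F. ✗
5: no successors, so ◇(◇q ∧ r) fails. ✗
6: successors {1, 4}; ◇q ∧ r there: 1:F, 4:F. ✗
7: successors {6}; ◇q ∧ r there: 6:F. ✗
8: successors {1, 4}; ◇q ∧ r there: 1:F, 4:F. ✗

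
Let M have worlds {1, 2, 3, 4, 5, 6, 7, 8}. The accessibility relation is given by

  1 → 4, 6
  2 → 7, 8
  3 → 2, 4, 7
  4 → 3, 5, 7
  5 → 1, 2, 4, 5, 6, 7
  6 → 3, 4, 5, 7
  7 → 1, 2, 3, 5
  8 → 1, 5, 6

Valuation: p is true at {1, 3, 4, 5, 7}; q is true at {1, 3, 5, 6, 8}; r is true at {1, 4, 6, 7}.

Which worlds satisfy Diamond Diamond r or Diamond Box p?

{1, 2, 3, 4, 5, 6, 7, 8}

1: Diamond Diamond r is T, Diamond Box p is T. ✓
2: Diamond Diamond r is T, Diamond Box p is F. ✓
3: Diamond Diamond r is T, Diamond Box p is T. ✓
4: Diamond Diamond r is T, Diamond Box p is F. ✓
5: Diamond Diamond r is T, Diamond Box p is T. ✓
6: Diamond Diamond r is T, Diamond Box p is T. ✓
7: Diamond Diamond r is T, Diamond Box p is F. ✓
8: Diamond Diamond r is T, Diamond Box p is T. ✓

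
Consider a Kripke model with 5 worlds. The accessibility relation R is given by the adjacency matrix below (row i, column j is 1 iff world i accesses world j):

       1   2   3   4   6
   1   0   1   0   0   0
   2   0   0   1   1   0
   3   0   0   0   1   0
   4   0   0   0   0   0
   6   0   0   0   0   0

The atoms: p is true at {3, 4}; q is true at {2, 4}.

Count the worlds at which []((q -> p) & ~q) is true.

2

1: successors {2}; (q -> p) & ~q there: 2:F. ✗
2: successors {3, 4}; (q -> p) & ~q there: 3:T, 4:F. ✗
3: successors {4}; (q -> p) & ~q there: 4:F. ✗
4: no successors, so []((q -> p) & ~q) holds vacuously. ✓
6: no successors, so []((q -> p) & ~q) holds vacuously. ✓
Satisfying worlds: {4, 6}.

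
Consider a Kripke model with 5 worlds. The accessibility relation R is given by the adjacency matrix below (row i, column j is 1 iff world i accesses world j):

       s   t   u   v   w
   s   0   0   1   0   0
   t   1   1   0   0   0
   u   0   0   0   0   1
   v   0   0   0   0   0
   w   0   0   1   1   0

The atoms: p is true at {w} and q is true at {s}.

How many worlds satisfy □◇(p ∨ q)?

s: successors {u}; ◇(p ∨ q) there: u:T. ✓
t: successors {s, t}; ◇(p ∨ q) there: s:F, t:T. ✗
u: successors {w}; ◇(p ∨ q) there: w:F. ✗
v: no successors, so □◇(p ∨ q) holds vacuously. ✓
w: successors {u, v}; ◇(p ∨ q) there: u:T, v:F. ✗
Satisfying worlds: {s, v}.

2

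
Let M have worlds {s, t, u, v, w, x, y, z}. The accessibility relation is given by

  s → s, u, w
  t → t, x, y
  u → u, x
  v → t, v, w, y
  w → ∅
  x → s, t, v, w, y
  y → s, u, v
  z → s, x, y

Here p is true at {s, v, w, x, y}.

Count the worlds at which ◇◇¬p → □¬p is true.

1

s: ◇◇¬p is T, □¬p is F. ✗
t: ◇◇¬p is T, □¬p is F. ✗
u: ◇◇¬p is T, □¬p is F. ✗
v: ◇◇¬p is T, □¬p is F. ✗
w: ◇◇¬p is F, □¬p is T. ✓
x: ◇◇¬p is T, □¬p is F. ✗
y: ◇◇¬p is T, □¬p is F. ✗
z: ◇◇¬p is T, □¬p is F. ✗
Satisfying worlds: {w}.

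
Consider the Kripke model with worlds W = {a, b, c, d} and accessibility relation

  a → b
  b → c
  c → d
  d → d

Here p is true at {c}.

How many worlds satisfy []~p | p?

3

a: []~p is T, p is F. ✓
b: []~p is F, p is F. ✗
c: []~p is T, p is T. ✓
d: []~p is T, p is F. ✓
Satisfying worlds: {a, c, d}.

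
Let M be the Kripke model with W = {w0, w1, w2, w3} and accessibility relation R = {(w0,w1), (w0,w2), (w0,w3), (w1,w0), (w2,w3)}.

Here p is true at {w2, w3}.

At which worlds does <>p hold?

w0: successors {w1, w2, w3}; p there: w1:F, w2:T, w3:T. ✓
w1: successors {w0}; p there: w0:F. ✗
w2: successors {w3}; p there: w3:T. ✓
w3: no successors, so <>p fails. ✗

{w0, w2}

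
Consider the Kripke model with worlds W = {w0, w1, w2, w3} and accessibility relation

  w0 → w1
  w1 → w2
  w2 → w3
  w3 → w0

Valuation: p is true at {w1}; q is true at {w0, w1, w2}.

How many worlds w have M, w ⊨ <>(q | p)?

3

w0: successors {w1}; q | p there: w1:T. ✓
w1: successors {w2}; q | p there: w2:T. ✓
w2: successors {w3}; q | p there: w3:F. ✗
w3: successors {w0}; q | p there: w0:T. ✓
Satisfying worlds: {w0, w1, w3}.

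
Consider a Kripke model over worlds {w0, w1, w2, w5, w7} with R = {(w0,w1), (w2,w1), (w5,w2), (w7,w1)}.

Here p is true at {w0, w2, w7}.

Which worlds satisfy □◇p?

w0: successors {w1}; ◇p there: w1:F. ✗
w1: no successors, so □◇p holds vacuously. ✓
w2: successors {w1}; ◇p there: w1:F. ✗
w5: successors {w2}; ◇p there: w2:F. ✗
w7: successors {w1}; ◇p there: w1:F. ✗

{w1}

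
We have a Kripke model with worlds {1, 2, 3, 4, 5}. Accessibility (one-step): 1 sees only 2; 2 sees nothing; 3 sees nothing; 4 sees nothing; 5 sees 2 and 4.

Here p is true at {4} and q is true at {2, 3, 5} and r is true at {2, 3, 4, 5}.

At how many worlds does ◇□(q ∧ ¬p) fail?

1: successors {2}; □(q ∧ ¬p) there: 2:T. ✓
2: no successors, so ◇□(q ∧ ¬p) fails. ✗
3: no successors, so ◇□(q ∧ ¬p) fails. ✗
4: no successors, so ◇□(q ∧ ¬p) fails. ✗
5: successors {2, 4}; □(q ∧ ¬p) there: 2:T, 4:T. ✓
Satisfying worlds: {1, 5}.
So ◇□(q ∧ ¬p) fails at the other 3 worlds.

3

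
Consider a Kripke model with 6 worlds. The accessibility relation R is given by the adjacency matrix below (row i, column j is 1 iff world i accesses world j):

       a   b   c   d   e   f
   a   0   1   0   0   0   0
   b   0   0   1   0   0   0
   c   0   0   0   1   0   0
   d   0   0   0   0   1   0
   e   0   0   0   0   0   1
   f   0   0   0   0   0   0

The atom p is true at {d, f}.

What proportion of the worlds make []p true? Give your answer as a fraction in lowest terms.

a: successors {b}; p there: b:F. ✗
b: successors {c}; p there: c:F. ✗
c: successors {d}; p there: d:T. ✓
d: successors {e}; p there: e:F. ✗
e: successors {f}; p there: f:T. ✓
f: no successors, so []p holds vacuously. ✓
That's 3 of 6 worlds, so 3/6 = 1/2.

1/2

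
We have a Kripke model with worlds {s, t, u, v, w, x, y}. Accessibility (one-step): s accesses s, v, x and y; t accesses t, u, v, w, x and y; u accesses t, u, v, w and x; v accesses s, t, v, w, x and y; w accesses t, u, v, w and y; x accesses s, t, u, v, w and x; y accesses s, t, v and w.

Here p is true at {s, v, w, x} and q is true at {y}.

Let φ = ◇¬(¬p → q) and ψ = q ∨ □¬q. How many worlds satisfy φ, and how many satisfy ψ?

For ◇¬(¬p → q):
s: successors {s, v, x, y}; ¬(¬p → q) there: s:F, v:F, x:F, y:F. ✗
t: successors {t, u, v, w, x, y}; ¬(¬p → q) there: t:T, u:T, v:F, w:F, x:F, y:F. ✓
u: successors {t, u, v, w, x}; ¬(¬p → q) there: t:T, u:T, v:F, w:F, x:F. ✓
v: successors {s, t, v, w, x, y}; ¬(¬p → q) there: s:F, t:T, v:F, w:F, x:F, y:F. ✓
w: successors {t, u, v, w, y}; ¬(¬p → q) there: t:T, u:T, v:F, w:F, y:F. ✓
x: successors {s, t, u, v, w, x}; ¬(¬p → q) there: s:F, t:T, u:T, v:F, w:F, x:F. ✓
y: successors {s, t, v, w}; ¬(¬p → q) there: s:F, t:T, v:F, w:F. ✓
— 6 worlds.
For q ∨ □¬q:
s: q is F, □¬q is F. ✗
t: q is F, □¬q is F. ✗
u: q is F, □¬q is T. ✓
v: q is F, □¬q is F. ✗
w: q is F, □¬q is F. ✗
x: q is F, □¬q is T. ✓
y: q is T, □¬q is T. ✓
— 3 worlds.

6 and 3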